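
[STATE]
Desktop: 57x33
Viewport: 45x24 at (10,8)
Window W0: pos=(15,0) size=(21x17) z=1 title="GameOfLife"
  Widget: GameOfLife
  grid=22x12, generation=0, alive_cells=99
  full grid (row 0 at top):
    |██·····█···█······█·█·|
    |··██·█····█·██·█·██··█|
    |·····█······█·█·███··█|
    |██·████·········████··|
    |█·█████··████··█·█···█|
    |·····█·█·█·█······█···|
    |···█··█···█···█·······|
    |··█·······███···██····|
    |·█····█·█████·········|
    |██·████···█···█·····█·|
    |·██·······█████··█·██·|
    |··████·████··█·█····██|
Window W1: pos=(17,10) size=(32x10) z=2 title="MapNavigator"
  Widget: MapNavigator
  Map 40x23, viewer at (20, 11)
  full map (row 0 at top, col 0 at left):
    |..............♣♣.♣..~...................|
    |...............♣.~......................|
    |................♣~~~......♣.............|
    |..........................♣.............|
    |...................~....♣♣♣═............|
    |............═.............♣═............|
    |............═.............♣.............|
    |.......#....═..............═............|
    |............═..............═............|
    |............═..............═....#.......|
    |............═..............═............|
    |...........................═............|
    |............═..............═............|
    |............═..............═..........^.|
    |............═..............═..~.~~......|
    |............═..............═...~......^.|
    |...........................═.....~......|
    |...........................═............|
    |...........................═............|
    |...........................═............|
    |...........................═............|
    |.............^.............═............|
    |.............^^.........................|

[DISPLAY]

     ┃·█████··████··█·█··┃                   
     ┃····█·█·█·█······█·┃                   
     ┃·┏━━━━━━━━━━━━━━━━━━━━━━━━━━━━━━┓      
     ┃·┃ MapNavigator                 ┃      
     ┃█┠──────────────────────────────┨      
     ┃█┃.......═..............═.......┃      
     ┃█┃.......═..............═....#..┃      
     ┃·┃.......═..............═.......┃      
     ┗━┃...............@......═.......┃      
       ┃.......═..............═.......┃      
       ┃.......═..............═.......┃      
       ┗━━━━━━━━━━━━━━━━━━━━━━━━━━━━━━┛      
                                             
                                             
                                             
                                             
                                             
                                             
                                             
                                             
                                             
                                             
                                             
                                             


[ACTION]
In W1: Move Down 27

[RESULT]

     ┃·█████··████··█·█··┃                   
     ┃····█·█·█·█······█·┃                   
     ┃·┏━━━━━━━━━━━━━━━━━━━━━━━━━━━━━━┓      
     ┃·┃ MapNavigator                 ┃      
     ┃█┠──────────────────────────────┨      
     ┃█┃......................═.......┃      
     ┃█┃......................═.......┃      
     ┃·┃........^.............═.......┃      
     ┗━┃........^^.....@..............┃      
       ┃                              ┃      
       ┃                              ┃      
       ┗━━━━━━━━━━━━━━━━━━━━━━━━━━━━━━┛      
                                             
                                             
                                             
                                             
                                             
                                             
                                             
                                             
                                             
                                             
                                             
                                             


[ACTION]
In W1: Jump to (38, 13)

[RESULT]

     ┃·█████··████··█·█··┃                   
     ┃····█·█·█·█······█·┃                   
     ┃·┏━━━━━━━━━━━━━━━━━━━━━━━━━━━━━━┓      
     ┃·┃ MapNavigator                 ┃      
     ┃█┠──────────────────────────────┨      
     ┃█┃....═............             ┃      
     ┃█┃....═............             ┃      
     ┃·┃....═............             ┃      
     ┗━┃....═..........@.             ┃      
       ┃....═..~.~~......             ┃      
       ┃....═...~......^.             ┃      
       ┗━━━━━━━━━━━━━━━━━━━━━━━━━━━━━━┛      
                                             
                                             
                                             
                                             
                                             
                                             
                                             
                                             
                                             
                                             
                                             
                                             


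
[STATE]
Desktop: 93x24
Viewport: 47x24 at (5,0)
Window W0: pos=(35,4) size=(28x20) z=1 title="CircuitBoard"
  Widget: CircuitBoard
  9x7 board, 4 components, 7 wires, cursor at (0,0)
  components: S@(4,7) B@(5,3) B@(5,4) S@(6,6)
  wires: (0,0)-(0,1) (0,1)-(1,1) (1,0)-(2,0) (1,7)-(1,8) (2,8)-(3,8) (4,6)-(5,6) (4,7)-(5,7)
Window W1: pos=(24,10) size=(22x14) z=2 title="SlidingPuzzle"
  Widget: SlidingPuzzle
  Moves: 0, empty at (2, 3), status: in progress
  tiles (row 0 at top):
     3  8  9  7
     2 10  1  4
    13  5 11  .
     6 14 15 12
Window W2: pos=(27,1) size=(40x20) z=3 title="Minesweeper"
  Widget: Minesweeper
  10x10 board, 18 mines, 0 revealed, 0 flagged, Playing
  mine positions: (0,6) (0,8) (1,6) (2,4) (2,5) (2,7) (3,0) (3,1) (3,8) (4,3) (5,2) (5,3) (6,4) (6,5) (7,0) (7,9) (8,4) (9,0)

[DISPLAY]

                                               
                      ┏━━━━━━━━━━━━━━━━━━━━━━━━
                      ┃ Minesweeper            
                      ┠────────────────────────
                      ┃■■■■■■■■■■              
                      ┃■■■■■■■■■■              
                      ┃■■■■■■■■■■              
                      ┃■■■■■■■■■■              
                      ┃■■■■■■■■■■              
                      ┃■■■■■■■■■■              
                   ┏━━┃■■■■■■■■■■              
                   ┃ S┃■■■■■■■■■■              
                   ┠──┃■■■■■■■■■■              
                   ┃┌─┃■■■■■■■■■■              
                   ┃│ ┃                        
                   ┃├─┃                        
                   ┃│ ┃                        
                   ┃├─┃                        
                   ┃│ ┃                        
                   ┃├─┃                        
                   ┃│ ┗━━━━━━━━━━━━━━━━━━━━━━━━
                   ┃└────┴────┴────┴────┃,0)   
                   ┃Moves: 0            ┃      
                   ┗━━━━━━━━━━━━━━━━━━━━┛━━━━━━


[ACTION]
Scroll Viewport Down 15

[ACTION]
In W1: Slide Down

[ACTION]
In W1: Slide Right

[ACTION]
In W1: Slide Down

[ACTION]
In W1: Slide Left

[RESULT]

                                               
                      ┏━━━━━━━━━━━━━━━━━━━━━━━━
                      ┃ Minesweeper            
                      ┠────────────────────────
                      ┃■■■■■■■■■■              
                      ┃■■■■■■■■■■              
                      ┃■■■■■■■■■■              
                      ┃■■■■■■■■■■              
                      ┃■■■■■■■■■■              
                      ┃■■■■■■■■■■              
                   ┏━━┃■■■■■■■■■■              
                   ┃ S┃■■■■■■■■■■              
                   ┠──┃■■■■■■■■■■              
                   ┃┌─┃■■■■■■■■■■              
                   ┃│ ┃                        
                   ┃├─┃                        
                   ┃│ ┃                        
                   ┃├─┃                        
                   ┃│ ┃                        
                   ┃├─┃                        
                   ┃│ ┗━━━━━━━━━━━━━━━━━━━━━━━━
                   ┃└────┴────┴────┴────┃,0)   
                   ┃Moves: 4            ┃      
                   ┗━━━━━━━━━━━━━━━━━━━━┛━━━━━━


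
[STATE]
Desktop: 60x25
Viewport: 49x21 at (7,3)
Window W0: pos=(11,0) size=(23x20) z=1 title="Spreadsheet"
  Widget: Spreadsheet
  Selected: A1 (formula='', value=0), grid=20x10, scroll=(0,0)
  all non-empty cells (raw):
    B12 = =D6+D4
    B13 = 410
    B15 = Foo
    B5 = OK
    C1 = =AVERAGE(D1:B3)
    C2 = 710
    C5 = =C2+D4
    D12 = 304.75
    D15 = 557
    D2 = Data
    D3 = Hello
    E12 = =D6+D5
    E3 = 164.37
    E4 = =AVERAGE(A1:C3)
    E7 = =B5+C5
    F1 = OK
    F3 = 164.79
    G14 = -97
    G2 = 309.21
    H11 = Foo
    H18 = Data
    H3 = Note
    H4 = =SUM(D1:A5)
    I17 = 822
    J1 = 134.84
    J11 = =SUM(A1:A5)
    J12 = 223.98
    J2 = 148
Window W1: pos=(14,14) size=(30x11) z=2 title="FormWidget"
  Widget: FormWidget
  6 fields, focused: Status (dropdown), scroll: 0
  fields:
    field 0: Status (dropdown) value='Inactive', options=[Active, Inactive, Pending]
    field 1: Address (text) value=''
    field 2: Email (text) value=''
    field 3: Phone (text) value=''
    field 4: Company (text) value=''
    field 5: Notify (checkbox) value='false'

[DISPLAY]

    ┃A1:                  ┃                      
    ┃       A       B     ┃                      
    ┃---------------------┃                      
    ┃  1      [0]       0#┃                      
    ┃  2        0       0 ┃                      
    ┃  3        0       0 ┃                      
    ┃  4        0       0 ┃                      
    ┃  5        0OK       ┃                      
    ┃  6        0       0 ┃                      
    ┃  7        0       0 ┃                      
    ┃  8        0       0 ┃                      
    ┃  ┏━━━━━━━━━━━━━━━━━━━━━━━━━━━━┓            
    ┃ 1┃ FormWidget                 ┃            
    ┃ 1┠────────────────────────────┨            
    ┃ 1┃> Status:     [Inactive   ▼]┃            
    ┃ 1┃  Address:    [            ]┃            
    ┗━━┃  Email:      [            ]┃            
       ┃  Phone:      [            ]┃            
       ┃  Company:    [            ]┃            
       ┃  Notify:     [ ]           ┃            
       ┃                            ┃            


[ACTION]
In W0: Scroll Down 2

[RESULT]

    ┃A1:                  ┃                      
    ┃       A       B     ┃                      
    ┃---------------------┃                      
    ┃  3        0       0 ┃                      
    ┃  4        0       0 ┃                      
    ┃  5        0OK       ┃                      
    ┃  6        0       0 ┃                      
    ┃  7        0       0 ┃                      
    ┃  8        0       0 ┃                      
    ┃  9        0       0 ┃                      
    ┃ 10        0       0 ┃                      
    ┃ 1┏━━━━━━━━━━━━━━━━━━━━━━━━━━━━┓            
    ┃ 1┃ FormWidget                 ┃            
    ┃ 1┠────────────────────────────┨            
    ┃ 1┃> Status:     [Inactive   ▼]┃            
    ┃ 1┃  Address:    [            ]┃            
    ┗━━┃  Email:      [            ]┃            
       ┃  Phone:      [            ]┃            
       ┃  Company:    [            ]┃            
       ┃  Notify:     [ ]           ┃            
       ┃                            ┃            


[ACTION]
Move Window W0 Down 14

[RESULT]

                                                 
                                                 
    ┏━━━━━━━━━━━━━━━━━━━━━┓                      
    ┃ Spreadsheet         ┃                      
    ┠─────────────────────┨                      
    ┃A1:                  ┃                      
    ┃       A       B     ┃                      
    ┃---------------------┃                      
    ┃  3        0       0 ┃                      
    ┃  4        0       0 ┃                      
    ┃  5        0OK       ┃                      
    ┃  ┏━━━━━━━━━━━━━━━━━━━━━━━━━━━━┓            
    ┃  ┃ FormWidget                 ┃            
    ┃  ┠────────────────────────────┨            
    ┃  ┃> Status:     [Inactive   ▼]┃            
    ┃ 1┃  Address:    [            ]┃            
    ┃ 1┃  Email:      [            ]┃            
    ┃ 1┃  Phone:      [            ]┃            
    ┃ 1┃  Company:    [            ]┃            
    ┃ 1┃  Notify:     [ ]           ┃            
    ┃ 1┃                            ┃            


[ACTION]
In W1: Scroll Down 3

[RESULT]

                                                 
                                                 
    ┏━━━━━━━━━━━━━━━━━━━━━┓                      
    ┃ Spreadsheet         ┃                      
    ┠─────────────────────┨                      
    ┃A1:                  ┃                      
    ┃       A       B     ┃                      
    ┃---------------------┃                      
    ┃  3        0       0 ┃                      
    ┃  4        0       0 ┃                      
    ┃  5        0OK       ┃                      
    ┃  ┏━━━━━━━━━━━━━━━━━━━━━━━━━━━━┓            
    ┃  ┃ FormWidget                 ┃            
    ┃  ┠────────────────────────────┨            
    ┃  ┃  Phone:      [            ]┃            
    ┃ 1┃  Company:    [            ]┃            
    ┃ 1┃  Notify:     [ ]           ┃            
    ┃ 1┃                            ┃            
    ┃ 1┃                            ┃            
    ┃ 1┃                            ┃            
    ┃ 1┃                            ┃            


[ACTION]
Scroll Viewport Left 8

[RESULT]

                                                 
                                                 
           ┏━━━━━━━━━━━━━━━━━━━━━┓               
           ┃ Spreadsheet         ┃               
           ┠─────────────────────┨               
           ┃A1:                  ┃               
           ┃       A       B     ┃               
           ┃---------------------┃               
           ┃  3        0       0 ┃               
           ┃  4        0       0 ┃               
           ┃  5        0OK       ┃               
           ┃  ┏━━━━━━━━━━━━━━━━━━━━━━━━━━━━┓     
           ┃  ┃ FormWidget                 ┃     
           ┃  ┠────────────────────────────┨     
           ┃  ┃  Phone:      [            ]┃     
           ┃ 1┃  Company:    [            ]┃     
           ┃ 1┃  Notify:     [ ]           ┃     
           ┃ 1┃                            ┃     
           ┃ 1┃                            ┃     
           ┃ 1┃                            ┃     
           ┃ 1┃                            ┃     


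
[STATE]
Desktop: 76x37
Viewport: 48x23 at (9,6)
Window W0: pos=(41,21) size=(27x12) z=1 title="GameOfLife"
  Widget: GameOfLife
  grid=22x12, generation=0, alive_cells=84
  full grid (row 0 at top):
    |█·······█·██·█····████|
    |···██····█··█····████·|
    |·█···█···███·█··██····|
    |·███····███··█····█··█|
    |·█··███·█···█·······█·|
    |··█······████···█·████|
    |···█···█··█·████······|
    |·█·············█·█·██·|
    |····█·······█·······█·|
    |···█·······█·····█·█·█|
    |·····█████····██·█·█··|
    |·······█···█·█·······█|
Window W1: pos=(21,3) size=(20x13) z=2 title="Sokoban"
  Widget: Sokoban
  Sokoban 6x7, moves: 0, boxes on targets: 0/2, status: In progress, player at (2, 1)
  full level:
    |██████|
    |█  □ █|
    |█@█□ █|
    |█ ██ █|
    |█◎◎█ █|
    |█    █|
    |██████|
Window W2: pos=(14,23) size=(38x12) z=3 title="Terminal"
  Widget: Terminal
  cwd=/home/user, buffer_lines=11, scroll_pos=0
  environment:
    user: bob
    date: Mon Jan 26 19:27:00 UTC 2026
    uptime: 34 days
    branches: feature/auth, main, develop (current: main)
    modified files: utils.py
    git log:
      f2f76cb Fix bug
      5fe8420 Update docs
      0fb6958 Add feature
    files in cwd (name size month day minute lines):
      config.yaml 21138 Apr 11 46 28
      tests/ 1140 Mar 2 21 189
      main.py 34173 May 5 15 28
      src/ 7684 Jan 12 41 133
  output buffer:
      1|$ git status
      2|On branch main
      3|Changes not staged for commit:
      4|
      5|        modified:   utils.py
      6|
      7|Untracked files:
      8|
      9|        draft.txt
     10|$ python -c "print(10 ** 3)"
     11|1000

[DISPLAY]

            ┃██████            ┃                
            ┃█  □ █            ┃                
            ┃█@█□ █            ┃                
            ┃█ ██ █            ┃                
            ┃█◎◎█ █            ┃                
            ┃█    █            ┃                
            ┃██████            ┃                
            ┃Moves: 0  0/2     ┃                
            ┃                  ┃                
            ┗━━━━━━━━━━━━━━━━━━┛                
                                                
                                                
                                                
                                                
                                                
                                ┏━━━━━━━━━━━━━━━
                                ┃ GameOfLife    
     ┏━━━━━━━━━━━━━━━━━━━━━━━━━━━━━━━━━━━━┓─────
     ┃ Terminal                           ┃     
     ┠────────────────────────────────────┨██·█·
     ┃$ git status                        ┃█··█·
     ┃On branch main                      ┃··█··
     ┃Changes not staged for commit:      ┃███··


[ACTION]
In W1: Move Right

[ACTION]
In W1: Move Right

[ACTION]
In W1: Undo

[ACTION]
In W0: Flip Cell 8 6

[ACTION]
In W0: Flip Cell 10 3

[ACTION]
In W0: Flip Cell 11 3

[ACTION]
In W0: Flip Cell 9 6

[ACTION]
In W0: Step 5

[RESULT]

            ┃██████            ┃                
            ┃█  □ █            ┃                
            ┃█@█□ █            ┃                
            ┃█ ██ █            ┃                
            ┃█◎◎█ █            ┃                
            ┃█    █            ┃                
            ┃██████            ┃                
            ┃Moves: 0  0/2     ┃                
            ┃                  ┃                
            ┗━━━━━━━━━━━━━━━━━━┛                
                                                
                                                
                                                
                                                
                                                
                                ┏━━━━━━━━━━━━━━━
                                ┃ GameOfLife    
     ┏━━━━━━━━━━━━━━━━━━━━━━━━━━━━━━━━━━━━┓─────
     ┃ Terminal                           ┃     
     ┠────────────────────────────────────┨·█···
     ┃$ git status                        ┃█····
     ┃On branch main                      ┃···█·
     ┃Changes not staged for commit:      ┃·····


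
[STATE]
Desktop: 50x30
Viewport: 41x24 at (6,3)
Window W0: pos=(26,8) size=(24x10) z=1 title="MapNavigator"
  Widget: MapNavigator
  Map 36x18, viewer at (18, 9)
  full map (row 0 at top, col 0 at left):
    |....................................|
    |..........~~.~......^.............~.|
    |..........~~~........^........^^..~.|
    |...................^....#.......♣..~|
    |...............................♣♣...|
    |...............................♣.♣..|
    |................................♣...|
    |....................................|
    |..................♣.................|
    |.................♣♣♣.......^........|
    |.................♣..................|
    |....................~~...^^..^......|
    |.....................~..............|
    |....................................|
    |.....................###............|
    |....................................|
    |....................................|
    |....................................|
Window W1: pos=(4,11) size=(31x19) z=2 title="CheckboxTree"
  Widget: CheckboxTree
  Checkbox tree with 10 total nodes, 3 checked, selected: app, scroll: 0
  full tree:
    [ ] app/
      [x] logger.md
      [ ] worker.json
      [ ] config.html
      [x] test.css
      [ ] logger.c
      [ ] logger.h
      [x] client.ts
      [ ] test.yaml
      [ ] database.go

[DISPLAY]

                                         
                                         
                                         
                                         
                                         
                    ┏━━━━━━━━━━━━━━━━━━━━
                    ┃ MapNavigator       
                    ┠────────────────────
━━━━━━━━━━━━━━━━━━━━━━━━━━━━┓............
CheckboxTree                ┃............
────────────────────────────┨...♣........
[-] app/                    ┃..♣@♣.......
  [x] logger.md             ┃..♣.........
  [ ] worker.json           ┃.....~~...^^
  [ ] config.html           ┃━━━━━━━━━━━━
  [x] test.css              ┃            
  [ ] logger.c              ┃            
  [ ] logger.h              ┃            
  [x] client.ts             ┃            
  [ ] test.yaml             ┃            
  [ ] database.go           ┃            
                            ┃            
                            ┃            
                            ┃            


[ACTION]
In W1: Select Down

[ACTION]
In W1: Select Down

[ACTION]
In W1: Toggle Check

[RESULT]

                                         
                                         
                                         
                                         
                                         
                    ┏━━━━━━━━━━━━━━━━━━━━
                    ┃ MapNavigator       
                    ┠────────────────────
━━━━━━━━━━━━━━━━━━━━━━━━━━━━┓............
CheckboxTree                ┃............
────────────────────────────┨...♣........
[-] app/                    ┃..♣@♣.......
  [x] logger.md             ┃..♣.........
  [x] worker.json           ┃.....~~...^^
  [ ] config.html           ┃━━━━━━━━━━━━
  [x] test.css              ┃            
  [ ] logger.c              ┃            
  [ ] logger.h              ┃            
  [x] client.ts             ┃            
  [ ] test.yaml             ┃            
  [ ] database.go           ┃            
                            ┃            
                            ┃            
                            ┃            


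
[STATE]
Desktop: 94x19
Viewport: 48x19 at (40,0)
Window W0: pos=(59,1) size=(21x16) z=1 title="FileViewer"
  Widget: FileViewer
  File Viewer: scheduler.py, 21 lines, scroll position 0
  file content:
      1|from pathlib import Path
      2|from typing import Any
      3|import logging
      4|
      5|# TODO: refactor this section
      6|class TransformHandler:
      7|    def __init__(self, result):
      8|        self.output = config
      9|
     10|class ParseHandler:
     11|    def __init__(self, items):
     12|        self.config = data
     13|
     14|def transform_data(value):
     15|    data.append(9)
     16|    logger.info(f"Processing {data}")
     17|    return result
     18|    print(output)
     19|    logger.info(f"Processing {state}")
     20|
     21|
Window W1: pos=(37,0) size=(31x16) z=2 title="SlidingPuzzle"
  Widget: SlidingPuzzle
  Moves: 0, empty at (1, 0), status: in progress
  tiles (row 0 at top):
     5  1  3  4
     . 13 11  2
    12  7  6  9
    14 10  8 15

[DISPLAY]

━━━━━━━━━━━━━━━━━━━━━━━━━━━┓                    
lidingPuzzle               ┃━━━━━━━━━━━┓        
───────────────────────────┨wer        ┃        
───┬────┬────┬────┐        ┃───────────┨        
 5 │  1 │  3 │  4 │        ┃hlib impor▲┃        
───┼────┼────┼────┤        ┃ing import█┃        
   │ 13 │ 11 │  2 │        ┃ogging    ░┃        
───┼────┼────┼────┤        ┃          ░┃        
12 │  7 │  6 │  9 │        ┃refactor t░┃        
───┼────┼────┼────┤        ┃ansformHan░┃        
14 │ 10 │  8 │ 15 │        ┃__init__(s░┃        
───┴────┴────┴────┘        ┃self.outpu░┃        
ves: 0                     ┃          ░┃        
                           ┃rseHandler░┃        
                           ┃__init__(s░┃        
━━━━━━━━━━━━━━━━━━━━━━━━━━━┛self.confi▼┃        
                   ┗━━━━━━━━━━━━━━━━━━━┛        
                                                
                                                


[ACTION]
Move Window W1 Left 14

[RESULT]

━━━━━━━━━━━━━┓                                  
             ┃     ┏━━━━━━━━━━━━━━━━━━━┓        
─────────────┨     ┃ FileViewer        ┃        
────┐        ┃     ┠───────────────────┨        
  4 │        ┃     ┃from pathlib impor▲┃        
────┤        ┃     ┃from typing import█┃        
  2 │        ┃     ┃import logging    ░┃        
────┤        ┃     ┃                  ░┃        
  9 │        ┃     ┃# TODO: refactor t░┃        
────┤        ┃     ┃class TransformHan░┃        
 15 │        ┃     ┃    def __init__(s░┃        
────┘        ┃     ┃        self.outpu░┃        
             ┃     ┃                  ░┃        
             ┃     ┃class ParseHandler░┃        
             ┃     ┃    def __init__(s░┃        
━━━━━━━━━━━━━┛     ┃        self.confi▼┃        
                   ┗━━━━━━━━━━━━━━━━━━━┛        
                                                
                                                


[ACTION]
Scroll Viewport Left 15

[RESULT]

━━━━━━━━━━━━━━━━━━━━━━━━━━━━┓                   
SlidingPuzzle               ┃     ┏━━━━━━━━━━━━━
────────────────────────────┨     ┃ FileViewer  
────┬────┬────┬────┐        ┃     ┠─────────────
  5 │  1 │  3 │  4 │        ┃     ┃from pathlib 
────┼────┼────┼────┤        ┃     ┃from typing i
    │ 13 │ 11 │  2 │        ┃     ┃import loggin
────┼────┼────┼────┤        ┃     ┃             
 12 │  7 │  6 │  9 │        ┃     ┃# TODO: refac
────┼────┼────┼────┤        ┃     ┃class Transfo
 14 │ 10 │  8 │ 15 │        ┃     ┃    def __ini
────┴────┴────┴────┘        ┃     ┃        self.
oves: 0                     ┃     ┃             
                            ┃     ┃class ParseHa
                            ┃     ┃    def __ini
━━━━━━━━━━━━━━━━━━━━━━━━━━━━┛     ┃        self.
                                  ┗━━━━━━━━━━━━━
                                                
                                                


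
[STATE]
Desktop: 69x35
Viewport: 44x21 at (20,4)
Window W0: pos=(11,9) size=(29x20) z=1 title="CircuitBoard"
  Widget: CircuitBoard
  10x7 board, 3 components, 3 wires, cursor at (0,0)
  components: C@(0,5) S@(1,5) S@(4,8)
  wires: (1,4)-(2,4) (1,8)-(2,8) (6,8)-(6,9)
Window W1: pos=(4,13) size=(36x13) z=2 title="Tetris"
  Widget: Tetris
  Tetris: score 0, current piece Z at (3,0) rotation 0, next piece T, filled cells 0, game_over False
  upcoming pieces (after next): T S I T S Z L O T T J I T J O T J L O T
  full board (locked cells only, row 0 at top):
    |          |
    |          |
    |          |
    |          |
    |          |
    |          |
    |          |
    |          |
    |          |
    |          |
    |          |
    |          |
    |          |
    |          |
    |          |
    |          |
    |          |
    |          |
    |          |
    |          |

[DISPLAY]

                                            
                                            
                                            
                                            
                                            
━━━━━━━━━━━━━━━━━━━┓                        
Board              ┃                        
───────────────────┨                        
 3 4 5 6 7 8 9     ┃                        
━━━━━━━━━━━━━━━━━━━┓                        
                   ┃                        
───────────────────┨                        
:                  ┃                        
                   ┃                        
                   ┃                        
                   ┃                        
                   ┃                        
                   ┃                        
e:                 ┃                        
                   ┃                        
                   ┃                        


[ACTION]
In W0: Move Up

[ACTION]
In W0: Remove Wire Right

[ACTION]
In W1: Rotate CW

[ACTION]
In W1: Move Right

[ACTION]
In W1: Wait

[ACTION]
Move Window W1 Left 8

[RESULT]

                                            
                                            
                                            
                                            
                                            
━━━━━━━━━━━━━━━━━━━┓                        
Board              ┃                        
───────────────────┨                        
 3 4 5 6 7 8 9     ┃                        
━━━━━━━━━━━━━━━┓C  ┃                        
               ┃   ┃                        
───────────────┨S  ┃                        
               ┃   ┃                        
               ┃   ┃                        
               ┃   ┃                        
               ┃   ┃                        
               ┃   ┃                        
               ┃   ┃                        
               ┃   ┃                        
               ┃   ┃                        
               ┃   ┃                        


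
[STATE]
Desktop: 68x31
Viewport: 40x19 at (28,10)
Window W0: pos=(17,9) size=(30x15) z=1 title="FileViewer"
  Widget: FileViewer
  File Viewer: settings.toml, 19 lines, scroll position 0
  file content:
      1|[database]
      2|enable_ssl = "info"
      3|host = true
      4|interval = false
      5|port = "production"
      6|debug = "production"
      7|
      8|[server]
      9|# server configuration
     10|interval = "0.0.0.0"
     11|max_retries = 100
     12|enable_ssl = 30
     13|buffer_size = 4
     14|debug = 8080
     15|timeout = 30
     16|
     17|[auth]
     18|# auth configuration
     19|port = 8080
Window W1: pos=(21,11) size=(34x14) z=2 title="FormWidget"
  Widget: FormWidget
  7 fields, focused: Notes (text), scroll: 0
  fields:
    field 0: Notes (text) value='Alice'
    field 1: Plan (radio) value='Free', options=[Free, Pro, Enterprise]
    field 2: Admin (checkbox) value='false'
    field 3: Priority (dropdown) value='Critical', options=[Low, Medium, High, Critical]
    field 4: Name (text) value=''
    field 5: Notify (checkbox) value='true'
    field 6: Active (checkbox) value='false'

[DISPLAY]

r                 ┃                     
━━━━━━━━━━━━━━━━━━━━━━━━━━┓             
idget                     ┃             
──────────────────────────┨             
s:      [Alice           ]┃             
:       (●) Free  ( ) Pro ┃             
n:      [ ]               ┃             
rity:   [Critical       ▼]┃             
:       [                ]┃             
fy:     [x]               ┃             
ve:     [ ]               ┃             
                          ┃             
                          ┃             
                          ┃             
━━━━━━━━━━━━━━━━━━━━━━━━━━┛             
                                        
                                        
                                        
                                        


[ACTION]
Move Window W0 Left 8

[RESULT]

          ┃                             
━━━━━━━━━━━━━━━━━━━━━━━━━━┓             
idget                     ┃             
──────────────────────────┨             
s:      [Alice           ]┃             
:       (●) Free  ( ) Pro ┃             
n:      [ ]               ┃             
rity:   [Critical       ▼]┃             
:       [                ]┃             
fy:     [x]               ┃             
ve:     [ ]               ┃             
                          ┃             
                          ┃             
                          ┃             
━━━━━━━━━━━━━━━━━━━━━━━━━━┛             
                                        
                                        
                                        
                                        


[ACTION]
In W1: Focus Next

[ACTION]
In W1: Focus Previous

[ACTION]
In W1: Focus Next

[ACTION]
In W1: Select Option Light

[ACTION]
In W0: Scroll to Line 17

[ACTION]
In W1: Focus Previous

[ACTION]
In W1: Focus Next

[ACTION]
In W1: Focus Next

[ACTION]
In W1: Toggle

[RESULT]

          ┃                             
━━━━━━━━━━━━━━━━━━━━━━━━━━┓             
idget                     ┃             
──────────────────────────┨             
s:      [Alice           ]┃             
:       (●) Free  ( ) Pro ┃             
n:      [x]               ┃             
rity:   [Critical       ▼]┃             
:       [                ]┃             
fy:     [x]               ┃             
ve:     [ ]               ┃             
                          ┃             
                          ┃             
                          ┃             
━━━━━━━━━━━━━━━━━━━━━━━━━━┛             
                                        
                                        
                                        
                                        
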